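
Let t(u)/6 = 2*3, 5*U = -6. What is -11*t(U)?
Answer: -396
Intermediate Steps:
U = -6/5 (U = (1/5)*(-6) = -6/5 ≈ -1.2000)
t(u) = 36 (t(u) = 6*(2*3) = 6*6 = 36)
-11*t(U) = -11*36 = -396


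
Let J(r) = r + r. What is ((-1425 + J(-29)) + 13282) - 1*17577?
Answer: -5778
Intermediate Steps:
J(r) = 2*r
((-1425 + J(-29)) + 13282) - 1*17577 = ((-1425 + 2*(-29)) + 13282) - 1*17577 = ((-1425 - 58) + 13282) - 17577 = (-1483 + 13282) - 17577 = 11799 - 17577 = -5778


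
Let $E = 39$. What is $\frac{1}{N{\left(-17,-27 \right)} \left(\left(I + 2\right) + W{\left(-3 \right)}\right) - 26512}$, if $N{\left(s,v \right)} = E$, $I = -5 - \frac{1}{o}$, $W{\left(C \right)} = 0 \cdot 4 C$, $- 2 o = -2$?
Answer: $- \frac{1}{26668} \approx -3.7498 \cdot 10^{-5}$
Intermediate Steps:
$o = 1$ ($o = \left(- \frac{1}{2}\right) \left(-2\right) = 1$)
$W{\left(C \right)} = 0$ ($W{\left(C \right)} = 0 C = 0$)
$I = -6$ ($I = -5 - 1^{-1} = -5 - 1 = -6$)
$N{\left(s,v \right)} = 39$
$\frac{1}{N{\left(-17,-27 \right)} \left(\left(I + 2\right) + W{\left(-3 \right)}\right) - 26512} = \frac{1}{39 \left(\left(-6 + 2\right) + 0\right) - 26512} = \frac{1}{39 \left(-4 + 0\right) - 26512} = \frac{1}{39 \left(-4\right) - 26512} = \frac{1}{-156 - 26512} = \frac{1}{-26668} = - \frac{1}{26668}$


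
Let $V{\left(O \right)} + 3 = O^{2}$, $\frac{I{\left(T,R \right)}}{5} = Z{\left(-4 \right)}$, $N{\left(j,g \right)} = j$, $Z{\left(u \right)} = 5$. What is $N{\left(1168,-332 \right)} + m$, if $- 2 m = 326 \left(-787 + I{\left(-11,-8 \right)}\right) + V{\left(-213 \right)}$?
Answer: $102691$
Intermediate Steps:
$I{\left(T,R \right)} = 25$ ($I{\left(T,R \right)} = 5 \cdot 5 = 25$)
$V{\left(O \right)} = -3 + O^{2}$
$m = 101523$ ($m = - \frac{326 \left(-787 + 25\right) - \left(3 - \left(-213\right)^{2}\right)}{2} = - \frac{326 \left(-762\right) + \left(-3 + 45369\right)}{2} = - \frac{-248412 + 45366}{2} = \left(- \frac{1}{2}\right) \left(-203046\right) = 101523$)
$N{\left(1168,-332 \right)} + m = 1168 + 101523 = 102691$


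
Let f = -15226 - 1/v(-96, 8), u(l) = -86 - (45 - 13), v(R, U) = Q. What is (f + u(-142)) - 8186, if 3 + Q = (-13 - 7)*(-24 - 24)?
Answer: -22518211/957 ≈ -23530.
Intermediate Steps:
Q = 957 (Q = -3 + (-13 - 7)*(-24 - 24) = -3 - 20*(-48) = -3 + 960 = 957)
v(R, U) = 957
u(l) = -118 (u(l) = -86 - 1*32 = -86 - 32 = -118)
f = -14571283/957 (f = -15226 - 1/957 = -14571283/957 ≈ -15226.)
(f + u(-142)) - 8186 = (-14571283/957 - 118) - 8186 = -14684209/957 - 8186 = -22518211/957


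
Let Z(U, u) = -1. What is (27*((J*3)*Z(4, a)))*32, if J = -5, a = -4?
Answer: 12960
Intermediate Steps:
(27*((J*3)*Z(4, a)))*32 = (27*(-5*3*(-1)))*32 = (27*(-15*(-1)))*32 = (27*15)*32 = 405*32 = 12960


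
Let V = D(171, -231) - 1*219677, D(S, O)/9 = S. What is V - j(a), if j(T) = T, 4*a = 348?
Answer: -218225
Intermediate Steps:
a = 87 (a = (¼)*348 = 87)
D(S, O) = 9*S
V = -218138 (V = 9*171 - 1*219677 = 1539 - 219677 = -218138)
V - j(a) = -218138 - 1*87 = -218138 - 87 = -218225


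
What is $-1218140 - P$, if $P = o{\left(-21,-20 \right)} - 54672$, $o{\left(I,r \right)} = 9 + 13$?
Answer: $-1163490$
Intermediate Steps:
$o{\left(I,r \right)} = 22$
$P = -54650$ ($P = 22 - 54672 = -54650$)
$-1218140 - P = -1218140 - -54650 = -1218140 + 54650 = -1163490$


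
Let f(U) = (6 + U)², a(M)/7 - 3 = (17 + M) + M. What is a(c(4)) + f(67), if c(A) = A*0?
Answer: 5469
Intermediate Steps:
c(A) = 0
a(M) = 140 + 14*M (a(M) = 21 + 7*((17 + M) + M) = 21 + 7*(17 + 2*M) = 21 + (119 + 14*M) = 140 + 14*M)
a(c(4)) + f(67) = (140 + 14*0) + (6 + 67)² = (140 + 0) + 73² = 140 + 5329 = 5469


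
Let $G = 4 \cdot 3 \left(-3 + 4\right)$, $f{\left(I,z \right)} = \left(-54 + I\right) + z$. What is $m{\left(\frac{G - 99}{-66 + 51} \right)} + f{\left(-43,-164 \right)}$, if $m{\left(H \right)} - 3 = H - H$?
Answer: $-258$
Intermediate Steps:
$f{\left(I,z \right)} = -54 + I + z$
$G = 12$ ($G = 4 \cdot 3 \cdot 1 = 4 \cdot 3 = 12$)
$m{\left(H \right)} = 3$ ($m{\left(H \right)} = 3 + \left(H - H\right) = 3 + 0 = 3$)
$m{\left(\frac{G - 99}{-66 + 51} \right)} + f{\left(-43,-164 \right)} = 3 - 261 = -258$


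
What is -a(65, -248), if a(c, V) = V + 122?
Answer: 126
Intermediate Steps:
a(c, V) = 122 + V
-a(65, -248) = -(122 - 248) = -1*(-126) = 126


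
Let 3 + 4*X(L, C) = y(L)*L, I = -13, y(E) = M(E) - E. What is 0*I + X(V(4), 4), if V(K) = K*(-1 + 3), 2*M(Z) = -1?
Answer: -71/4 ≈ -17.750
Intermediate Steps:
M(Z) = -½ (M(Z) = (½)*(-1) = -½)
y(E) = -½ - E
V(K) = 2*K (V(K) = K*2 = 2*K)
X(L, C) = -¾ + L*(-½ - L)/4 (X(L, C) = -¾ + ((-½ - L)*L)/4 = -¾ + (L*(-½ - L))/4 = -¾ + L*(-½ - L)/4)
0*I + X(V(4), 4) = 0*(-13) + (-¾ - 2*4*(1 + 2*(2*4))/8) = 0 + (-¾ - ⅛*8*(1 + 2*8)) = 0 + (-¾ - ⅛*8*(1 + 16)) = 0 + (-¾ - ⅛*8*17) = 0 + (-¾ - 17) = 0 - 71/4 = -71/4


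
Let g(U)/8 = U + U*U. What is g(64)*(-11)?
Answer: -366080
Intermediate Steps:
g(U) = 8*U + 8*U**2 (g(U) = 8*(U + U*U) = 8*(U + U**2) = 8*U + 8*U**2)
g(64)*(-11) = (8*64*(1 + 64))*(-11) = (8*64*65)*(-11) = 33280*(-11) = -366080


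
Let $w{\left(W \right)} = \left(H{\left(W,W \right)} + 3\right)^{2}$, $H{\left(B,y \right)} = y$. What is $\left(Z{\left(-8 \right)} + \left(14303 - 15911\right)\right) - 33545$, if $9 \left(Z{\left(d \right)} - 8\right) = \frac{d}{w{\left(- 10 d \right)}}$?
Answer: $- \frac{2179025153}{62001} \approx -35145.0$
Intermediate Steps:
$w{\left(W \right)} = \left(3 + W\right)^{2}$ ($w{\left(W \right)} = \left(W + 3\right)^{2} = \left(3 + W\right)^{2}$)
$Z{\left(d \right)} = 8 + \frac{d}{9 \left(3 - 10 d\right)^{2}}$ ($Z{\left(d \right)} = 8 + \frac{d \frac{1}{\left(3 - 10 d\right)^{2}}}{9} = 8 + \frac{d}{9 \left(3 - 10 d\right)^{2}}$)
$\left(Z{\left(-8 \right)} + \left(14303 - 15911\right)\right) - 33545 = \left(\left(8 + \frac{1}{9} \left(-8\right) \frac{1}{\left(-3 + 10 \left(-8\right)\right)^{2}}\right) + \left(14303 - 15911\right)\right) - 33545 = \left(\left(8 + \frac{1}{9} \left(-8\right) \frac{1}{\left(-3 - 80\right)^{2}}\right) - 1608\right) - 33545 = \left(\left(8 + \frac{1}{9} \left(-8\right) \frac{1}{6889}\right) - 1608\right) - 33545 = \left(\left(8 - \frac{8}{62001}\right) - 1608\right) - 33545 = \left(\frac{496000}{62001} - 1608\right) - 33545 = - \frac{99201608}{62001} - 33545 = - \frac{2179025153}{62001}$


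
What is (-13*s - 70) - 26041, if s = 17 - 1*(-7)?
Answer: -26423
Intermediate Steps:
s = 24 (s = 17 + 7 = 24)
(-13*s - 70) - 26041 = (-13*24 - 70) - 26041 = (-312 - 70) - 26041 = -382 - 26041 = -26423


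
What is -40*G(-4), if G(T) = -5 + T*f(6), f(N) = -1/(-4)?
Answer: 240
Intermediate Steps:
f(N) = 1/4 (f(N) = -1*(-1/4) = 1/4)
G(T) = -5 + T/4 (G(T) = -5 + T*(1/4) = -5 + T/4)
-40*G(-4) = -40*(-5 + (1/4)*(-4)) = -40*(-5 - 1) = -40*(-6) = 240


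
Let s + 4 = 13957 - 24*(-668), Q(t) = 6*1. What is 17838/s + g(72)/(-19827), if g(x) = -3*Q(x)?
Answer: 13119028/22018985 ≈ 0.59581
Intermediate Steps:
Q(t) = 6
g(x) = -18 (g(x) = -3*6 = -18)
s = 29985 (s = -4 + (13957 - 24*(-668)) = -4 + (13957 - 1*(-16032)) = -4 + (13957 + 16032) = -4 + 29989 = 29985)
17838/s + g(72)/(-19827) = 17838/29985 - 18/(-19827) = 17838*(1/29985) - 18*(-1/19827) = 5946/9995 + 2/2203 = 13119028/22018985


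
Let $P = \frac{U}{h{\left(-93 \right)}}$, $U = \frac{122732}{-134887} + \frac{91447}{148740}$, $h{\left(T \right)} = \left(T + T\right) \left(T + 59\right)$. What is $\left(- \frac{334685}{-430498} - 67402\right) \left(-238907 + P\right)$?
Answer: $\frac{879543900650922702175098948841}{54621154110894737760} \approx 1.6103 \cdot 10^{10}$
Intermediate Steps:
$h{\left(T \right)} = 2 T \left(59 + T\right)$
$U = - \frac{5920146191}{20063092380}$ ($U = 122732 \left(- \frac{1}{134887}\right) + 91447 \cdot \frac{1}{148740} = - \frac{122732}{134887} + \frac{91447}{148740} = - \frac{5920146191}{20063092380} \approx -0.29508$)
$P = - \frac{5920146191}{126878996211120}$ ($P = - \frac{5920146191}{20063092380 \cdot 2 \left(-93\right) \left(59 - 93\right)} = - \frac{5920146191}{20063092380 \cdot 2 \left(-93\right) \left(-34\right)} = - \frac{5920146191}{20063092380 \cdot 6324} = \left(- \frac{5920146191}{20063092380}\right) \frac{1}{6324} = - \frac{5920146191}{126878996211120} \approx -4.666 \cdot 10^{-5}$)
$\left(- \frac{334685}{-430498} - 67402\right) \left(-238907 + P\right) = \left(- \frac{334685}{-430498} - 67402\right) \left(-238907 - \frac{5920146191}{126878996211120}\right) = \left(\left(-334685\right) \left(- \frac{1}{430498}\right) - 67402\right) \left(- \frac{30312280353730192031}{126878996211120}\right) = \left(\frac{334685}{430498} - 67402\right) \left(- \frac{30312280353730192031}{126878996211120}\right) = \left(- \frac{29016091511}{430498}\right) \left(- \frac{30312280353730192031}{126878996211120}\right) = \frac{879543900650922702175098948841}{54621154110894737760}$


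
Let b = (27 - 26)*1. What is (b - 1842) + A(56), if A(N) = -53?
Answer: -1894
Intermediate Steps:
b = 1 (b = 1*1 = 1)
(b - 1842) + A(56) = (1 - 1842) - 53 = -1841 - 53 = -1894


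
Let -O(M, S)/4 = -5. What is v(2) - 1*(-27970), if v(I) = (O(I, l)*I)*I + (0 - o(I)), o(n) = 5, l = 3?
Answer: 28045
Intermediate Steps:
O(M, S) = 20 (O(M, S) = -4*(-5) = 20)
v(I) = -5 + 20*I² (v(I) = (20*I)*I + (0 - 1*5) = 20*I² + (0 - 5) = 20*I² - 5 = -5 + 20*I²)
v(2) - 1*(-27970) = (-5 + 20*2²) - 1*(-27970) = (-5 + 20*4) + 27970 = (-5 + 80) + 27970 = 75 + 27970 = 28045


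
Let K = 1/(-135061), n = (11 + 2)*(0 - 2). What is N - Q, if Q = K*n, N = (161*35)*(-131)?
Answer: -99700004311/135061 ≈ -7.3819e+5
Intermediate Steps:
n = -26 (n = 13*(-2) = -26)
K = -1/135061 ≈ -7.4041e-6
N = -738185 (N = 5635*(-131) = -738185)
Q = 26/135061 (Q = -1/135061*(-26) = 26/135061 ≈ 0.00019251)
N - Q = -738185 - 1*26/135061 = -738185 - 26/135061 = -99700004311/135061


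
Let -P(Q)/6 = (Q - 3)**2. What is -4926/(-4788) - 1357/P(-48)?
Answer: 1157951/1037799 ≈ 1.1158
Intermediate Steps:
P(Q) = -6*(-3 + Q)**2 (P(Q) = -6*(Q - 3)**2 = -6*(-3 + Q)**2)
-4926/(-4788) - 1357/P(-48) = -4926/(-4788) - 1357*(-1/(6*(-3 - 48)**2)) = -4926*(-1/4788) - 1357/((-6*(-51)**2)) = 821/798 - 1357/((-6*2601)) = 821/798 - 1357/(-15606) = 821/798 - 1357*(-1/15606) = 821/798 + 1357/15606 = 1157951/1037799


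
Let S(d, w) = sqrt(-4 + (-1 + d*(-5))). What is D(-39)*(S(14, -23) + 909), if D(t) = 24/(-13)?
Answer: -21816/13 - 120*I*sqrt(3)/13 ≈ -1678.2 - 15.988*I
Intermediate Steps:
S(d, w) = sqrt(-5 - 5*d) (S(d, w) = sqrt(-4 + (-1 - 5*d)) = sqrt(-5 - 5*d))
D(t) = -24/13 (D(t) = 24*(-1/13) = -24/13)
D(-39)*(S(14, -23) + 909) = -24*(sqrt(-5 - 5*14) + 909)/13 = -24*(sqrt(-5 - 70) + 909)/13 = -24*(sqrt(-75) + 909)/13 = -24*(5*I*sqrt(3) + 909)/13 = -24*(909 + 5*I*sqrt(3))/13 = -21816/13 - 120*I*sqrt(3)/13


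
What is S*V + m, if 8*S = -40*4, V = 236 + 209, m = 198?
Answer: -8702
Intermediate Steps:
V = 445
S = -20 (S = (-40*4)/8 = (1/8)*(-160) = -20)
S*V + m = -20*445 + 198 = -8900 + 198 = -8702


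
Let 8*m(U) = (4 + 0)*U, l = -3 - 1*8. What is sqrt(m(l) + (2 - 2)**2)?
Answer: I*sqrt(22)/2 ≈ 2.3452*I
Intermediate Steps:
l = -11 (l = -3 - 8 = -11)
m(U) = U/2 (m(U) = ((4 + 0)*U)/8 = (4*U)/8 = U/2)
sqrt(m(l) + (2 - 2)**2) = sqrt((1/2)*(-11) + (2 - 2)**2) = sqrt(-11/2 + 0**2) = sqrt(-11/2 + 0) = sqrt(-11/2) = I*sqrt(22)/2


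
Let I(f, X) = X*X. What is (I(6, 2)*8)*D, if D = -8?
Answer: -256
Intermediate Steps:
I(f, X) = X²
(I(6, 2)*8)*D = (2²*8)*(-8) = (4*8)*(-8) = 32*(-8) = -256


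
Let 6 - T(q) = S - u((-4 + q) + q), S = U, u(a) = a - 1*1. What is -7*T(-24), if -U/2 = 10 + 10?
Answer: 49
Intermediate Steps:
u(a) = -1 + a (u(a) = a - 1 = -1 + a)
U = -40 (U = -2*(10 + 10) = -2*20 = -40)
S = -40
T(q) = 41 + 2*q (T(q) = 6 - (-40 - (-1 + ((-4 + q) + q))) = 6 - (-40 - (-1 + (-4 + 2*q))) = 6 - (-40 - (-5 + 2*q)) = 6 - (-40 + (5 - 2*q)) = 6 - (-35 - 2*q) = 6 + (35 + 2*q) = 41 + 2*q)
-7*T(-24) = -7*(41 + 2*(-24)) = -7*(41 - 48) = -7*(-7) = 49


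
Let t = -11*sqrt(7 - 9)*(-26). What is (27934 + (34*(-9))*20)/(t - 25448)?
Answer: -69390334/80970537 - 1559701*I*sqrt(2)/161941074 ≈ -0.85698 - 0.013621*I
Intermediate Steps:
t = 286*I*sqrt(2) (t = -11*I*sqrt(2)*(-26) = 286*I*sqrt(2) ≈ 404.46*I)
(27934 + (34*(-9))*20)/(t - 25448) = (27934 + (34*(-9))*20)/(286*I*sqrt(2) - 25448) = (27934 - 306*20)/(-25448 + 286*I*sqrt(2)) = (27934 - 6120)/(-25448 + 286*I*sqrt(2)) = 21814/(-25448 + 286*I*sqrt(2))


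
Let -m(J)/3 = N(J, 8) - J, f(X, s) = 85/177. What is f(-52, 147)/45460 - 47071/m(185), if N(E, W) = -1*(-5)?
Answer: -1578137458/18104445 ≈ -87.168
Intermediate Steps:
N(E, W) = 5
f(X, s) = 85/177 (f(X, s) = 85*(1/177) = 85/177)
m(J) = -15 + 3*J (m(J) = -3*(5 - J) = -15 + 3*J)
f(-52, 147)/45460 - 47071/m(185) = (85/177)/45460 - 47071/(-15 + 3*185) = (85/177)*(1/45460) - 47071/(-15 + 555) = 17/1609284 - 47071/540 = -1578137458/18104445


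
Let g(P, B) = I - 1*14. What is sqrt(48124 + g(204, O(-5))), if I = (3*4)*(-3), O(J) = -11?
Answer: 43*sqrt(26) ≈ 219.26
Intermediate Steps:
I = -36 (I = 12*(-3) = -36)
g(P, B) = -50 (g(P, B) = -36 - 1*14 = -36 - 14 = -50)
sqrt(48124 + g(204, O(-5))) = sqrt(48124 - 50) = sqrt(48074) = 43*sqrt(26)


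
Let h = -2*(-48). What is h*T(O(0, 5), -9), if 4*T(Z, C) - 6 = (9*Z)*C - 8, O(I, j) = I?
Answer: -48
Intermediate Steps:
h = 96
T(Z, C) = -½ + 9*C*Z/4 (T(Z, C) = 3/2 + ((9*Z)*C - 8)/4 = 3/2 + (9*C*Z - 8)/4 = 3/2 + (-8 + 9*C*Z)/4 = 3/2 + (-2 + 9*C*Z/4) = -½ + 9*C*Z/4)
h*T(O(0, 5), -9) = 96*(-½ + (9/4)*(-9)*0) = 96*(-½ + 0) = 96*(-½) = -48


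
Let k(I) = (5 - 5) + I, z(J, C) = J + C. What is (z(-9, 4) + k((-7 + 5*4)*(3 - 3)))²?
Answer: 25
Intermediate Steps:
z(J, C) = C + J
k(I) = I (k(I) = 0 + I = I)
(z(-9, 4) + k((-7 + 5*4)*(3 - 3)))² = ((4 - 9) + (-7 + 5*4)*(3 - 3))² = (-5 + (-7 + 20)*0)² = (-5 + 13*0)² = (-5 + 0)² = (-5)² = 25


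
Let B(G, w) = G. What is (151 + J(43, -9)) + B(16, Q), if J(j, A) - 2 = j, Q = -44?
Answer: 212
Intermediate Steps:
J(j, A) = 2 + j
(151 + J(43, -9)) + B(16, Q) = (151 + (2 + 43)) + 16 = (151 + 45) + 16 = 196 + 16 = 212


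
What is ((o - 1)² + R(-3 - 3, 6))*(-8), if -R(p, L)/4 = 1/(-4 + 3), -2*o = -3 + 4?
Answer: -50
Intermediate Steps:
o = -½ (o = -(-3 + 4)/2 = -½*1 = -½ ≈ -0.50000)
R(p, L) = 4 (R(p, L) = -4/(-4 + 3) = -4/(-1) = -4*(-1) = 4)
((o - 1)² + R(-3 - 3, 6))*(-8) = ((-½ - 1)² + 4)*(-8) = ((-3/2)² + 4)*(-8) = (9/4 + 4)*(-8) = (25/4)*(-8) = -50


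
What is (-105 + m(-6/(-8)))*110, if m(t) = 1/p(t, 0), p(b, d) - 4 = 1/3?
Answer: -149820/13 ≈ -11525.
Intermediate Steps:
p(b, d) = 13/3 (p(b, d) = 4 + 1/3 = 13/3)
m(t) = 3/13 (m(t) = 1/(13/3) = 3/13)
(-105 + m(-6/(-8)))*110 = (-105 + 3/13)*110 = -1362/13*110 = -149820/13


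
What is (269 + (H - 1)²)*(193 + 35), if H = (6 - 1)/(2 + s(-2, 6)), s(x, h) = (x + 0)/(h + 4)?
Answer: 1675420/27 ≈ 62053.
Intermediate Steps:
s(x, h) = x/(4 + h)
H = 25/9 (H = (6 - 1)/(2 - 2/(4 + 6)) = 5/(2 - 2/10) = 5/(2 - 2*⅒) = 5/(2 - ⅕) = 5/(9/5) = 5*(5/9) = 25/9 ≈ 2.7778)
(269 + (H - 1)²)*(193 + 35) = (269 + (25/9 - 1)²)*(193 + 35) = (269 + (16/9)²)*228 = (269 + 256/81)*228 = (22045/81)*228 = 1675420/27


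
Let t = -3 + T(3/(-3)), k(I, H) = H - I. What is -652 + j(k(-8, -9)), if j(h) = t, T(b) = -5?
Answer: -660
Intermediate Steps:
t = -8 (t = -3 - 5 = -8)
j(h) = -8
-652 + j(k(-8, -9)) = -652 - 8 = -660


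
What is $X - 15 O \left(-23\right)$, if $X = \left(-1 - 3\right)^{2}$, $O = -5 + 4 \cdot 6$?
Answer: $104880$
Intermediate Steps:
$O = 19$ ($O = -5 + 24 = 19$)
$X = 16$ ($X = \left(-4\right)^{2} = 16$)
$X - 15 O \left(-23\right) = 16 \left(-15\right) 19 \left(-23\right) = 16 \left(\left(-285\right) \left(-23\right)\right) = 16 \cdot 6555 = 104880$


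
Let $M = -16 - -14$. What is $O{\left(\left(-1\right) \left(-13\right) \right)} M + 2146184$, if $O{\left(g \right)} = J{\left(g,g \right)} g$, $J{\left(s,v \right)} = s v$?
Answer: $2141790$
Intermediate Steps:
$M = -2$ ($M = -16 + 14 = -2$)
$O{\left(g \right)} = g^{3}$ ($O{\left(g \right)} = g g g = g^{2} g = g^{3}$)
$O{\left(\left(-1\right) \left(-13\right) \right)} M + 2146184 = \left(\left(-1\right) \left(-13\right)\right)^{3} \left(-2\right) + 2146184 = 13^{3} \left(-2\right) + 2146184 = 2197 \left(-2\right) + 2146184 = -4394 + 2146184 = 2141790$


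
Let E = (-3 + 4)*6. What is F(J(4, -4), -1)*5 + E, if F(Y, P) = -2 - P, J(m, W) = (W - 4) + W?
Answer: 1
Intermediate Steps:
J(m, W) = -4 + 2*W (J(m, W) = (-4 + W) + W = -4 + 2*W)
E = 6 (E = 1*6 = 6)
F(J(4, -4), -1)*5 + E = (-2 - 1*(-1))*5 + 6 = (-2 + 1)*5 + 6 = -1*5 + 6 = -5 + 6 = 1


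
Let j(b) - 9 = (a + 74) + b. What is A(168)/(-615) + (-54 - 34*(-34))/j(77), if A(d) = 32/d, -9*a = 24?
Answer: 21347551/3047940 ≈ 7.0039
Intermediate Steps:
a = -8/3 (a = -⅑*24 = -8/3 ≈ -2.6667)
j(b) = 241/3 + b (j(b) = 9 + ((-8/3 + 74) + b) = 9 + (214/3 + b) = 241/3 + b)
A(168)/(-615) + (-54 - 34*(-34))/j(77) = (32/168)/(-615) + (-54 - 34*(-34))/(241/3 + 77) = (32*(1/168))*(-1/615) + (-54 + 1156)/(472/3) = (4/21)*(-1/615) + 1102*(3/472) = -4/12915 + 1653/236 = 21347551/3047940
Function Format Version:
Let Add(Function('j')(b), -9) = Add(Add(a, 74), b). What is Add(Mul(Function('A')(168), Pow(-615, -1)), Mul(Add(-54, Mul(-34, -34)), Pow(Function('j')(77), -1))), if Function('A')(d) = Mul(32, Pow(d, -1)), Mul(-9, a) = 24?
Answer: Rational(21347551, 3047940) ≈ 7.0039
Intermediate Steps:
a = Rational(-8, 3) (a = Mul(Rational(-1, 9), 24) = Rational(-8, 3) ≈ -2.6667)
Function('j')(b) = Add(Rational(241, 3), b) (Function('j')(b) = Add(9, Add(Add(Rational(-8, 3), 74), b)) = Add(9, Add(Rational(214, 3), b)) = Add(Rational(241, 3), b))
Add(Mul(Function('A')(168), Pow(-615, -1)), Mul(Add(-54, Mul(-34, -34)), Pow(Function('j')(77), -1))) = Add(Mul(Mul(32, Pow(168, -1)), Pow(-615, -1)), Mul(Add(-54, Mul(-34, -34)), Pow(Add(Rational(241, 3), 77), -1))) = Add(Mul(Mul(32, Rational(1, 168)), Rational(-1, 615)), Mul(Add(-54, 1156), Pow(Rational(472, 3), -1))) = Add(Mul(Rational(4, 21), Rational(-1, 615)), Mul(1102, Rational(3, 472))) = Add(Rational(-4, 12915), Rational(1653, 236)) = Rational(21347551, 3047940)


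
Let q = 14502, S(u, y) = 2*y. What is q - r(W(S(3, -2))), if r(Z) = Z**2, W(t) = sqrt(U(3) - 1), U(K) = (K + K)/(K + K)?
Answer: 14502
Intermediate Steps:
U(K) = 1 (U(K) = (2*K)/((2*K)) = (2*K)*(1/(2*K)) = 1)
W(t) = 0 (W(t) = sqrt(1 - 1) = sqrt(0) = 0)
q - r(W(S(3, -2))) = 14502 - 1*0**2 = 14502 - 1*0 = 14502 + 0 = 14502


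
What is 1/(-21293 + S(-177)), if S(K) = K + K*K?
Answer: 1/9859 ≈ 0.00010143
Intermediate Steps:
S(K) = K + K²
1/(-21293 + S(-177)) = 1/(-21293 - 177*(1 - 177)) = 1/(-21293 - 177*(-176)) = 1/(-21293 + 31152) = 1/9859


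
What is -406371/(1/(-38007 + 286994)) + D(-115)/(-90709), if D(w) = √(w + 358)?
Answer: -101181096177 - 9*√3/90709 ≈ -1.0118e+11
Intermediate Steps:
D(w) = √(358 + w)
-406371/(1/(-38007 + 286994)) + D(-115)/(-90709) = -406371/(1/(-38007 + 286994)) + √(358 - 115)/(-90709) = -406371/(1/248987) + √243*(-1/90709) = -406371/1/248987 + (9*√3)*(-1/90709) = -406371*248987 - 9*√3/90709 = -101181096177 - 9*√3/90709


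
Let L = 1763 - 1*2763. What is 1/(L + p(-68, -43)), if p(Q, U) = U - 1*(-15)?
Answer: -1/1028 ≈ -0.00097276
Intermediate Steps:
L = -1000 (L = 1763 - 2763 = -1000)
p(Q, U) = 15 + U (p(Q, U) = U + 15 = 15 + U)
1/(L + p(-68, -43)) = 1/(-1000 + (15 - 43)) = 1/(-1000 - 28) = 1/(-1028) = -1/1028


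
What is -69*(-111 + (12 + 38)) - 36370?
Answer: -32161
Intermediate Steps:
-69*(-111 + (12 + 38)) - 36370 = -69*(-111 + 50) - 36370 = -69*(-61) - 36370 = 4209 - 36370 = -32161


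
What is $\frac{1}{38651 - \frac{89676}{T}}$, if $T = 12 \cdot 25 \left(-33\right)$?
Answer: $\frac{275}{10631516} \approx 2.5866 \cdot 10^{-5}$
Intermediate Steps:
$T = -9900$ ($T = 300 \left(-33\right) = -9900$)
$\frac{1}{38651 - \frac{89676}{T}} = \frac{1}{38651 - \frac{89676}{-9900}} = \frac{1}{38651 - - \frac{2491}{275}} = \frac{1}{38651 + \frac{2491}{275}} = \frac{1}{\frac{10631516}{275}} = \frac{275}{10631516}$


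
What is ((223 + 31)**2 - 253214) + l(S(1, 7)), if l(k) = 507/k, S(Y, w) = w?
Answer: -1320379/7 ≈ -1.8863e+5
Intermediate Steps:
((223 + 31)**2 - 253214) + l(S(1, 7)) = ((223 + 31)**2 - 253214) + 507/7 = (254**2 - 253214) + 507*(1/7) = (64516 - 253214) + 507/7 = -188698 + 507/7 = -1320379/7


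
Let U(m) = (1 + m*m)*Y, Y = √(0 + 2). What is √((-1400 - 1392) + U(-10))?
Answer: √(-2792 + 101*√2) ≈ 51.47*I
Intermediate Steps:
Y = √2 ≈ 1.4142
U(m) = √2*(1 + m²) (U(m) = (1 + m*m)*√2 = (1 + m²)*√2 = √2*(1 + m²))
√((-1400 - 1392) + U(-10)) = √((-1400 - 1392) + √2*(1 + (-10)²)) = √(-2792 + √2*(1 + 100)) = √(-2792 + √2*101) = √(-2792 + 101*√2)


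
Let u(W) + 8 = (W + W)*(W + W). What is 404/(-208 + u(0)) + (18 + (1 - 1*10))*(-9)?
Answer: -4475/54 ≈ -82.870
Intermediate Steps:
u(W) = -8 + 4*W² (u(W) = -8 + (W + W)*(W + W) = -8 + (2*W)*(2*W) = -8 + 4*W²)
404/(-208 + u(0)) + (18 + (1 - 1*10))*(-9) = 404/(-208 + (-8 + 4*0²)) + (18 + (1 - 1*10))*(-9) = 404/(-208 + (-8 + 4*0)) + (18 + (1 - 10))*(-9) = 404/(-208 + (-8 + 0)) + (18 - 9)*(-9) = 404/(-208 - 8) + 9*(-9) = 404/(-216) - 81 = 404*(-1/216) - 81 = -101/54 - 81 = -4475/54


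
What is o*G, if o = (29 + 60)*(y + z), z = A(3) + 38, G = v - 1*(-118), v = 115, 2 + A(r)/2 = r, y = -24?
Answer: 331792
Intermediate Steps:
A(r) = -4 + 2*r
G = 233 (G = 115 - 1*(-118) = 115 + 118 = 233)
z = 40 (z = (-4 + 2*3) + 38 = (-4 + 6) + 38 = 2 + 38 = 40)
o = 1424 (o = (29 + 60)*(-24 + 40) = 89*16 = 1424)
o*G = 1424*233 = 331792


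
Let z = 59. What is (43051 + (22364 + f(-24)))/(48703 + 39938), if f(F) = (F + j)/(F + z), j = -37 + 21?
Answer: 457897/620487 ≈ 0.73796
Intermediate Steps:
j = -16
f(F) = (-16 + F)/(59 + F) (f(F) = (F - 16)/(F + 59) = (-16 + F)/(59 + F))
(43051 + (22364 + f(-24)))/(48703 + 39938) = (43051 + (22364 + (-16 - 24)/(59 - 24)))/(48703 + 39938) = (43051 + (22364 - 40/35))/88641 = (43051 + (22364 + (1/35)*(-40)))*(1/88641) = (43051 + (22364 - 8/7))*(1/88641) = (43051 + 156540/7)*(1/88641) = (457897/7)*(1/88641) = 457897/620487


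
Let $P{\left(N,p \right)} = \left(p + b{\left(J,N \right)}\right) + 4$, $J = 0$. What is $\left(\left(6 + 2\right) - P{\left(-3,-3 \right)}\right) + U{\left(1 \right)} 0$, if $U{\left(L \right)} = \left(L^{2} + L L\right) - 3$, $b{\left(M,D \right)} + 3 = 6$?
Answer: $4$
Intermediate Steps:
$b{\left(M,D \right)} = 3$ ($b{\left(M,D \right)} = -3 + 6 = 3$)
$U{\left(L \right)} = -3 + 2 L^{2}$ ($U{\left(L \right)} = \left(L^{2} + L^{2}\right) - 3 = 2 L^{2} - 3 = -3 + 2 L^{2}$)
$P{\left(N,p \right)} = 7 + p$ ($P{\left(N,p \right)} = \left(p + 3\right) + 4 = \left(3 + p\right) + 4 = 7 + p$)
$\left(\left(6 + 2\right) - P{\left(-3,-3 \right)}\right) + U{\left(1 \right)} 0 = \left(\left(6 + 2\right) - \left(7 - 3\right)\right) + \left(-3 + 2 \cdot 1^{2}\right) 0 = \left(8 - 4\right) + \left(-3 + 2 \cdot 1\right) 0 = \left(8 - 4\right) + \left(-3 + 2\right) 0 = 4 - 0 = 4 + 0 = 4$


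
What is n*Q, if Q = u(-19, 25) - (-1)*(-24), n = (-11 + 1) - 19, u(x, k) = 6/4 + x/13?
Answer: 18067/26 ≈ 694.88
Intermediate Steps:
u(x, k) = 3/2 + x/13 (u(x, k) = 6*(¼) + x*(1/13) = 3/2 + x/13)
n = -29 (n = -10 - 19 = -29)
Q = -623/26 (Q = (3/2 + (1/13)*(-19)) - (-1)*(-24) = (3/2 - 19/13) - 1*24 = 1/26 - 24 = -623/26 ≈ -23.962)
n*Q = -29*(-623/26) = 18067/26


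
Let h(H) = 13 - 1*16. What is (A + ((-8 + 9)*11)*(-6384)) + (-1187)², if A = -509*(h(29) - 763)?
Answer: 1728639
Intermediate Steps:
h(H) = -3 (h(H) = 13 - 16 = -3)
A = 389894 (A = -509*(-3 - 763) = -509*(-766) = 389894)
(A + ((-8 + 9)*11)*(-6384)) + (-1187)² = (389894 + ((-8 + 9)*11)*(-6384)) + (-1187)² = (389894 + (1*11)*(-6384)) + 1408969 = (389894 + 11*(-6384)) + 1408969 = (389894 - 70224) + 1408969 = 319670 + 1408969 = 1728639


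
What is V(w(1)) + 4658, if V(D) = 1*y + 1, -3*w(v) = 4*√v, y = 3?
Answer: 4662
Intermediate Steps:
w(v) = -4*√v/3
V(D) = 4 (V(D) = 1*3 + 1 = 3 + 1 = 4)
V(w(1)) + 4658 = 4 + 4658 = 4662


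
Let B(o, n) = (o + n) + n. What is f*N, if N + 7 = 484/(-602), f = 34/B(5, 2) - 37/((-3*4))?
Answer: -64467/1204 ≈ -53.544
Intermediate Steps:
B(o, n) = o + 2*n (B(o, n) = (n + o) + n = o + 2*n)
f = 247/36 (f = 34/(5 + 2*2) - 37/((-3*4)) = 34/(5 + 4) - 37/(-12) = 34/9 - 37*(-1/12) = 34*(⅑) + 37/12 = 34/9 + 37/12 = 247/36 ≈ 6.8611)
N = -2349/301 (N = -7 + 484/(-602) = -7 + 484*(-1/602) = -7 - 242/301 = -2349/301 ≈ -7.8040)
f*N = (247/36)*(-2349/301) = -64467/1204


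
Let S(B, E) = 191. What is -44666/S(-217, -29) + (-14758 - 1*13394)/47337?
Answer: -706577158/3013789 ≈ -234.45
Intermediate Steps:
-44666/S(-217, -29) + (-14758 - 1*13394)/47337 = -44666/191 + (-14758 - 1*13394)/47337 = -44666*1/191 + (-14758 - 13394)*(1/47337) = -44666/191 - 28152*1/47337 = -44666/191 - 9384/15779 = -706577158/3013789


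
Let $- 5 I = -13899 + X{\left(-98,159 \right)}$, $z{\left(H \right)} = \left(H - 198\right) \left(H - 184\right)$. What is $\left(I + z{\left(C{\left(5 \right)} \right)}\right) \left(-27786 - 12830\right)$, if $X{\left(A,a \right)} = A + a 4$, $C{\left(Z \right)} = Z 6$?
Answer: $- \frac{5796756136}{5} \approx -1.1594 \cdot 10^{9}$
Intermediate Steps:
$C{\left(Z \right)} = 6 Z$
$X{\left(A,a \right)} = A + 4 a$
$z{\left(H \right)} = \left(-198 + H\right) \left(-184 + H\right)$
$I = \frac{13361}{5}$ ($I = - \frac{-13899 + \left(-98 + 4 \cdot 159\right)}{5} = - \frac{-13899 + \left(-98 + 636\right)}{5} = - \frac{-13899 + 538}{5} = \left(- \frac{1}{5}\right) \left(-13361\right) = \frac{13361}{5} \approx 2672.2$)
$\left(I + z{\left(C{\left(5 \right)} \right)}\right) \left(-27786 - 12830\right) = \left(\frac{13361}{5} + \left(36432 + \left(6 \cdot 5\right)^{2} - 382 \cdot 6 \cdot 5\right)\right) \left(-27786 - 12830\right) = \left(\frac{13361}{5} + \left(36432 + 30^{2} - 11460\right)\right) \left(-40616\right) = \left(\frac{13361}{5} + \left(36432 + 900 - 11460\right)\right) \left(-40616\right) = \left(\frac{13361}{5} + 25872\right) \left(-40616\right) = \frac{142721}{5} \left(-40616\right) = - \frac{5796756136}{5}$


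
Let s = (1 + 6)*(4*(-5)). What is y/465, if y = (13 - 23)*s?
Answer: 280/93 ≈ 3.0108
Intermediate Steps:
s = -140 (s = 7*(-20) = -140)
y = 1400 (y = (13 - 23)*(-140) = -10*(-140) = 1400)
y/465 = 1400/465 = 1400*(1/465) = 280/93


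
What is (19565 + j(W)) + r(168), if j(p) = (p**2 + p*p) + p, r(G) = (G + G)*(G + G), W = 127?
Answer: 164846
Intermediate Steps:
r(G) = 4*G**2 (r(G) = (2*G)*(2*G) = 4*G**2)
j(p) = p + 2*p**2 (j(p) = (p**2 + p**2) + p = 2*p**2 + p = p + 2*p**2)
(19565 + j(W)) + r(168) = (19565 + 127*(1 + 2*127)) + 4*168**2 = (19565 + 127*(1 + 254)) + 4*28224 = (19565 + 127*255) + 112896 = (19565 + 32385) + 112896 = 51950 + 112896 = 164846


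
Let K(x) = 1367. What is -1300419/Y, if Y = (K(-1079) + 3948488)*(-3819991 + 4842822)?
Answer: -1300419/4040034139505 ≈ -3.2188e-7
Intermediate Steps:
Y = 4040034139505 (Y = (1367 + 3948488)*(-3819991 + 4842822) = 3949855*1022831 = 4040034139505)
-1300419/Y = -1300419/4040034139505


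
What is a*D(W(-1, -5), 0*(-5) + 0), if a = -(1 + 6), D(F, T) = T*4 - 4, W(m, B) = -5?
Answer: 28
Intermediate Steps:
D(F, T) = -4 + 4*T (D(F, T) = 4*T - 4 = -4 + 4*T)
a = -7 (a = -1*7 = -7)
a*D(W(-1, -5), 0*(-5) + 0) = -7*(-4 + 4*(0*(-5) + 0)) = -7*(-4 + 4*(0 + 0)) = -7*(-4 + 4*0) = -7*(-4 + 0) = -7*(-4) = 28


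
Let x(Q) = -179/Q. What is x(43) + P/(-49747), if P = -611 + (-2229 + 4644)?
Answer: -8982285/2139121 ≈ -4.1991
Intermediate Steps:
P = 1804 (P = -611 + 2415 = 1804)
x(43) + P/(-49747) = -179/43 + 1804/(-49747) = -179*1/43 + 1804*(-1/49747) = -179/43 - 1804/49747 = -8982285/2139121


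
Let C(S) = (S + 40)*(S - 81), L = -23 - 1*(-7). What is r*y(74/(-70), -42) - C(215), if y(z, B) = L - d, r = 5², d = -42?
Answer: -33520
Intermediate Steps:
L = -16 (L = -23 + 7 = -16)
C(S) = (-81 + S)*(40 + S) (C(S) = (40 + S)*(-81 + S) = (-81 + S)*(40 + S))
r = 25
y(z, B) = 26 (y(z, B) = -16 - 1*(-42) = -16 + 42 = 26)
r*y(74/(-70), -42) - C(215) = 25*26 - (-3240 + 215² - 41*215) = 650 - (-3240 + 46225 - 8815) = 650 - 1*34170 = 650 - 34170 = -33520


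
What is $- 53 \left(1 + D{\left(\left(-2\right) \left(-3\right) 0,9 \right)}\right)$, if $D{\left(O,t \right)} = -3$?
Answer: $106$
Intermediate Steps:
$- 53 \left(1 + D{\left(\left(-2\right) \left(-3\right) 0,9 \right)}\right) = - 53 \left(1 - 3\right) = \left(-53\right) \left(-2\right) = 106$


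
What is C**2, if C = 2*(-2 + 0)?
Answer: 16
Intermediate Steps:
C = -4 (C = 2*(-2) = -4)
C**2 = (-4)**2 = 16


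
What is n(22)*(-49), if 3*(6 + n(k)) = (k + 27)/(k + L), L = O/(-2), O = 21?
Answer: 15484/69 ≈ 224.41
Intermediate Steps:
L = -21/2 (L = 21/(-2) = 21*(-½) = -21/2 ≈ -10.500)
n(k) = -6 + (27 + k)/(3*(-21/2 + k)) (n(k) = -6 + ((k + 27)/(k - 21/2))/3 = -6 + ((27 + k)/(-21/2 + k))/3 = -6 + (27 + k)/(3*(-21/2 + k)))
n(22)*(-49) = (2*(216 - 17*22)/(3*(-21 + 2*22)))*(-49) = (2*(216 - 374)/(3*(-21 + 44)))*(-49) = ((⅔)*(-158)/23)*(-49) = ((⅔)*(1/23)*(-158))*(-49) = -316/69*(-49) = 15484/69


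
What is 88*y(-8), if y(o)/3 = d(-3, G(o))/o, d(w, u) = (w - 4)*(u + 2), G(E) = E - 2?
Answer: -1848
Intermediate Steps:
G(E) = -2 + E
d(w, u) = (-4 + w)*(2 + u)
y(o) = -21 (y(o) = 3*((-8 - 4*(-2 + o) + 2*(-3) + (-2 + o)*(-3))/o) = 3*((-8 + (8 - 4*o) - 6 + (6 - 3*o))/o) = 3*((-7*o)/o) = 3*(-7) = -21)
88*y(-8) = 88*(-21) = -1848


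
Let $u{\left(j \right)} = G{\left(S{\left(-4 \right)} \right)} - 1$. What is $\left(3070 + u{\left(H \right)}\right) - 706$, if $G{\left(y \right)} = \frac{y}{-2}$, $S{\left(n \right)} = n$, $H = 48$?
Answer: $2365$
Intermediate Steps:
$G{\left(y \right)} = - \frac{y}{2}$ ($G{\left(y \right)} = y \left(- \frac{1}{2}\right) = - \frac{y}{2}$)
$u{\left(j \right)} = 1$ ($u{\left(j \right)} = \left(- \frac{1}{2}\right) \left(-4\right) - 1 = 2 - 1 = 1$)
$\left(3070 + u{\left(H \right)}\right) - 706 = \left(3070 + 1\right) - 706 = 3071 - 706 = 2365$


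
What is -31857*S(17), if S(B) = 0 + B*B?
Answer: -9206673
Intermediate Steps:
S(B) = B² (S(B) = 0 + B² = B²)
-31857*S(17) = -31857*17² = -31857*289 = -9206673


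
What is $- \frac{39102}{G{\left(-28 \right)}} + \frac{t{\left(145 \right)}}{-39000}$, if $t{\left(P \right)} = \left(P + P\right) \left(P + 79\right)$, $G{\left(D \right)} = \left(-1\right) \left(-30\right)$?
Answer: $- \frac{1272439}{975} \approx -1305.1$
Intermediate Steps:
$G{\left(D \right)} = 30$
$t{\left(P \right)} = 2 P \left(79 + P\right)$
$- \frac{39102}{G{\left(-28 \right)}} + \frac{t{\left(145 \right)}}{-39000} = - \frac{39102}{30} + \frac{2 \cdot 145 \left(79 + 145\right)}{-39000} = \left(-39102\right) \frac{1}{30} + 2 \cdot 145 \cdot 224 \left(- \frac{1}{39000}\right) = - \frac{6517}{5} + 64960 \left(- \frac{1}{39000}\right) = - \frac{6517}{5} - \frac{1624}{975} = - \frac{1272439}{975}$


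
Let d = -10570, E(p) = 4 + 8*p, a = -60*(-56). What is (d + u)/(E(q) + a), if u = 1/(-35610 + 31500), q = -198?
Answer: -43442701/7315800 ≈ -5.9382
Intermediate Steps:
u = -1/4110 (u = 1/(-4110) = -1/4110 ≈ -0.00024331)
a = 3360
(d + u)/(E(q) + a) = (-10570 - 1/4110)/((4 + 8*(-198)) + 3360) = -43442701/(4110*((4 - 1584) + 3360)) = -43442701/(4110*(-1580 + 3360)) = -43442701/4110/1780 = -43442701/4110*1/1780 = -43442701/7315800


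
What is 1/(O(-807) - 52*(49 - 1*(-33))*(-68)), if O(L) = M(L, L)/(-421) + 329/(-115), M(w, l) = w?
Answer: 48415/14037980376 ≈ 3.4489e-6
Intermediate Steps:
O(L) = -329/115 - L/421 (O(L) = L/(-421) + 329/(-115) = L*(-1/421) + 329*(-1/115) = -L/421 - 329/115 = -329/115 - L/421)
1/(O(-807) - 52*(49 - 1*(-33))*(-68)) = 1/((-329/115 - 1/421*(-807)) - 52*(49 - 1*(-33))*(-68)) = 1/((-329/115 + 807/421) - 52*(49 + 33)*(-68)) = 1/(-45704/48415 - 52*82*(-68)) = 1/(-45704/48415 - 4264*(-68)) = 1/(-45704/48415 + 289952) = 1/(14037980376/48415) = 48415/14037980376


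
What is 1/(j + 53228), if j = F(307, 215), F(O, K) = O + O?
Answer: 1/53842 ≈ 1.8573e-5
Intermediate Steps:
F(O, K) = 2*O
j = 614 (j = 2*307 = 614)
1/(j + 53228) = 1/(614 + 53228) = 1/53842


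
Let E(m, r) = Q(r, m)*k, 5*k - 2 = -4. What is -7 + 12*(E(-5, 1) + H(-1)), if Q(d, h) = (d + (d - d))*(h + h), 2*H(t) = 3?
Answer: 59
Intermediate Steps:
H(t) = 3/2 (H(t) = (1/2)*3 = 3/2)
Q(d, h) = 2*d*h (Q(d, h) = (d + 0)*(2*h) = d*(2*h) = 2*d*h)
k = -2/5 (k = 2/5 + (1/5)*(-4) = 2/5 - 4/5 = -2/5 ≈ -0.40000)
E(m, r) = -4*m*r/5 (E(m, r) = (2*r*m)*(-2/5) = (2*m*r)*(-2/5) = -4*m*r/5)
-7 + 12*(E(-5, 1) + H(-1)) = -7 + 12*(-4/5*(-5)*1 + 3/2) = -7 + 12*(4 + 3/2) = -7 + 12*(11/2) = -7 + 66 = 59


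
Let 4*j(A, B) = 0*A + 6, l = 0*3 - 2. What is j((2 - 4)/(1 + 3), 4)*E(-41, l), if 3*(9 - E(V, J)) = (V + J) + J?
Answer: 36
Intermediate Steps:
l = -2 (l = 0 - 2 = -2)
E(V, J) = 9 - 2*J/3 - V/3 (E(V, J) = 9 - ((V + J) + J)/3 = 9 - ((J + V) + J)/3 = 9 - (V + 2*J)/3 = 9 + (-2*J/3 - V/3) = 9 - 2*J/3 - V/3)
j(A, B) = 3/2 (j(A, B) = (0*A + 6)/4 = (0 + 6)/4 = (¼)*6 = 3/2)
j((2 - 4)/(1 + 3), 4)*E(-41, l) = 3*(9 - ⅔*(-2) - ⅓*(-41))/2 = 3*(9 + 4/3 + 41/3)/2 = (3/2)*24 = 36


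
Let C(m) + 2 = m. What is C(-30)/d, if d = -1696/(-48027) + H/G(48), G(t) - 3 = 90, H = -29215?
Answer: 15880928/155883453 ≈ 0.10188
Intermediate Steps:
G(t) = 93 (G(t) = 3 + 90 = 93)
C(m) = -2 + m
d = -155883453/496279 (d = -1696/(-48027) - 29215/93 = -1696*(-1/48027) - 29215*1/93 = 1696/48027 - 29215/93 = -155883453/496279 ≈ -314.10)
C(-30)/d = (-2 - 30)/(-155883453/496279) = -32*(-496279/155883453) = 15880928/155883453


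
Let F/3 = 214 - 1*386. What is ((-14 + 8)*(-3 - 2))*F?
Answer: -15480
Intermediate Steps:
F = -516 (F = 3*(214 - 1*386) = 3*(214 - 386) = 3*(-172) = -516)
((-14 + 8)*(-3 - 2))*F = ((-14 + 8)*(-3 - 2))*(-516) = -6*(-5)*(-516) = 30*(-516) = -15480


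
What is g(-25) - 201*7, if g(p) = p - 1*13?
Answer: -1445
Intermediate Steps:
g(p) = -13 + p (g(p) = p - 13 = -13 + p)
g(-25) - 201*7 = (-13 - 25) - 201*7 = -38 - 1407 = -1445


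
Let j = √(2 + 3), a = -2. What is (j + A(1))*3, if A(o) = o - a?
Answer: 9 + 3*√5 ≈ 15.708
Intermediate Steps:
j = √5 ≈ 2.2361
A(o) = 2 + o (A(o) = o - 1*(-2) = o + 2 = 2 + o)
(j + A(1))*3 = (√5 + (2 + 1))*3 = (√5 + 3)*3 = (3 + √5)*3 = 9 + 3*√5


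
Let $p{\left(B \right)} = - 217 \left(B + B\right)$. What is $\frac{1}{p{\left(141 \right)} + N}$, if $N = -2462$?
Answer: $- \frac{1}{63656} \approx -1.5709 \cdot 10^{-5}$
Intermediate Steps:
$p{\left(B \right)} = - 434 B$ ($p{\left(B \right)} = - 217 \cdot 2 B = - 434 B$)
$\frac{1}{p{\left(141 \right)} + N} = \frac{1}{\left(-434\right) 141 - 2462} = \frac{1}{-61194 - 2462} = \frac{1}{-63656} = - \frac{1}{63656}$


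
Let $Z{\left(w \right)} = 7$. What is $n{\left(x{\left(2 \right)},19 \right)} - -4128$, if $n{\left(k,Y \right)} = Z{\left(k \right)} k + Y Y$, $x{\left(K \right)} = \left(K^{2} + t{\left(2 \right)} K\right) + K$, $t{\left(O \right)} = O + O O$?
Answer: $4615$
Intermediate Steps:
$t{\left(O \right)} = O + O^{2}$
$x{\left(K \right)} = K^{2} + 7 K$ ($x{\left(K \right)} = \left(K^{2} + 2 \left(1 + 2\right) K\right) + K = \left(K^{2} + 2 \cdot 3 K\right) + K = \left(K^{2} + 6 K\right) + K = K^{2} + 7 K$)
$n{\left(k,Y \right)} = Y^{2} + 7 k$ ($n{\left(k,Y \right)} = 7 k + Y Y = 7 k + Y^{2} = Y^{2} + 7 k$)
$n{\left(x{\left(2 \right)},19 \right)} - -4128 = \left(19^{2} + 7 \cdot 2 \left(7 + 2\right)\right) - -4128 = \left(361 + 7 \cdot 2 \cdot 9\right) + 4128 = \left(361 + 7 \cdot 18\right) + 4128 = \left(361 + 126\right) + 4128 = 487 + 4128 = 4615$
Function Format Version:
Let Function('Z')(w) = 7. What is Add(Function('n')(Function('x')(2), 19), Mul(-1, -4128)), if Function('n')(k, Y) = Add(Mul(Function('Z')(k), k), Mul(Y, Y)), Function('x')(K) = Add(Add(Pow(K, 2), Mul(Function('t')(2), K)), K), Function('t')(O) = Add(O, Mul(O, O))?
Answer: 4615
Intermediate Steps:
Function('t')(O) = Add(O, Pow(O, 2))
Function('x')(K) = Add(Pow(K, 2), Mul(7, K)) (Function('x')(K) = Add(Add(Pow(K, 2), Mul(Mul(2, Add(1, 2)), K)), K) = Add(Add(Pow(K, 2), Mul(Mul(2, 3), K)), K) = Add(Add(Pow(K, 2), Mul(6, K)), K) = Add(Pow(K, 2), Mul(7, K)))
Function('n')(k, Y) = Add(Pow(Y, 2), Mul(7, k)) (Function('n')(k, Y) = Add(Mul(7, k), Mul(Y, Y)) = Add(Mul(7, k), Pow(Y, 2)) = Add(Pow(Y, 2), Mul(7, k)))
Add(Function('n')(Function('x')(2), 19), Mul(-1, -4128)) = Add(Add(Pow(19, 2), Mul(7, Mul(2, Add(7, 2)))), Mul(-1, -4128)) = Add(Add(361, Mul(7, Mul(2, 9))), 4128) = Add(Add(361, Mul(7, 18)), 4128) = Add(Add(361, 126), 4128) = Add(487, 4128) = 4615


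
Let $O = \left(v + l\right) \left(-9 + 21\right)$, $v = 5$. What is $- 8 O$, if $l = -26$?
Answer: $2016$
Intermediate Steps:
$O = -252$ ($O = \left(5 - 26\right) \left(-9 + 21\right) = \left(-21\right) 12 = -252$)
$- 8 O = \left(-8\right) \left(-252\right) = 2016$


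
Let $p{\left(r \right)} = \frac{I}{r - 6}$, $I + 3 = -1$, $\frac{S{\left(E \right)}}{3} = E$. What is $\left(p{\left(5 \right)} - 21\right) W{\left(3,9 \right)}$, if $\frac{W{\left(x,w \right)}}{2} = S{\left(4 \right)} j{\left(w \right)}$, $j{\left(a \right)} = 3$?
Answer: $-1224$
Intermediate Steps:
$S{\left(E \right)} = 3 E$
$I = -4$ ($I = -3 - 1 = -4$)
$W{\left(x,w \right)} = 72$ ($W{\left(x,w \right)} = 2 \cdot 3 \cdot 4 \cdot 3 = 2 \cdot 12 \cdot 3 = 2 \cdot 36 = 72$)
$p{\left(r \right)} = - \frac{4}{-6 + r}$ ($p{\left(r \right)} = - \frac{4}{r - 6} = - \frac{4}{-6 + r}$)
$\left(p{\left(5 \right)} - 21\right) W{\left(3,9 \right)} = \left(- \frac{4}{-6 + 5} - 21\right) 72 = \left(- \frac{4}{-1} - 21\right) 72 = \left(\left(-4\right) \left(-1\right) - 21\right) 72 = \left(4 - 21\right) 72 = \left(-17\right) 72 = -1224$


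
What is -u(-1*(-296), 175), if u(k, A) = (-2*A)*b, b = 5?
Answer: 1750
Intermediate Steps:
u(k, A) = -10*A (u(k, A) = -2*A*5 = -10*A)
-u(-1*(-296), 175) = -(-10)*175 = -1*(-1750) = 1750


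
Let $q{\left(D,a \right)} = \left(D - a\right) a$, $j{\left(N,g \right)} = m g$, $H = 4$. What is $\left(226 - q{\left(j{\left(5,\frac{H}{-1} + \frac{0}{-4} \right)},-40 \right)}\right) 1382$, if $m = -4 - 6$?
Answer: $4734732$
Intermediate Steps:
$m = -10$ ($m = -4 - 6 = -10$)
$j{\left(N,g \right)} = - 10 g$
$q{\left(D,a \right)} = a \left(D - a\right)$
$\left(226 - q{\left(j{\left(5,\frac{H}{-1} + \frac{0}{-4} \right)},-40 \right)}\right) 1382 = \left(226 - - 40 \left(- 10 \left(\frac{4}{-1} + \frac{0}{-4}\right) - -40\right)\right) 1382 = \left(226 - - 40 \left(- 10 \left(4 \left(-1\right) + 0 \left(- \frac{1}{4}\right)\right) + 40\right)\right) 1382 = \left(226 - - 40 \left(- 10 \left(-4 + 0\right) + 40\right)\right) 1382 = \left(226 - - 40 \left(\left(-10\right) \left(-4\right) + 40\right)\right) 1382 = \left(226 - - 40 \left(40 + 40\right)\right) 1382 = \left(226 - \left(-40\right) 80\right) 1382 = \left(226 - -3200\right) 1382 = \left(226 + 3200\right) 1382 = 3426 \cdot 1382 = 4734732$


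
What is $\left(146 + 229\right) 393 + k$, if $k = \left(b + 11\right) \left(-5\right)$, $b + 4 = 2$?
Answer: $147330$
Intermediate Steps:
$b = -2$ ($b = -4 + 2 = -2$)
$k = -45$ ($k = \left(-2 + 11\right) \left(-5\right) = 9 \left(-5\right) = -45$)
$\left(146 + 229\right) 393 + k = \left(146 + 229\right) 393 - 45 = 375 \cdot 393 - 45 = 147375 - 45 = 147330$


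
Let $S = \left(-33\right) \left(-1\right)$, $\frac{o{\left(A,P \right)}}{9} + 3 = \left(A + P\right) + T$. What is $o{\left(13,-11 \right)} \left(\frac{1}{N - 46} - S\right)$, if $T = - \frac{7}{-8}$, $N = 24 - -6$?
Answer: $\frac{4761}{128} \approx 37.195$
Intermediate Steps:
$N = 30$ ($N = 24 + 6 = 30$)
$T = \frac{7}{8}$ ($T = \left(-7\right) \left(- \frac{1}{8}\right) = \frac{7}{8} \approx 0.875$)
$o{\left(A,P \right)} = - \frac{153}{8} + 9 A + 9 P$ ($o{\left(A,P \right)} = -27 + 9 \left(\left(A + P\right) + \frac{7}{8}\right) = -27 + 9 \left(\frac{7}{8} + A + P\right) = -27 + \left(\frac{63}{8} + 9 A + 9 P\right) = - \frac{153}{8} + 9 A + 9 P$)
$S = 33$
$o{\left(13,-11 \right)} \left(\frac{1}{N - 46} - S\right) = \left(- \frac{153}{8} + 9 \cdot 13 + 9 \left(-11\right)\right) \left(\frac{1}{30 - 46} - 33\right) = \left(- \frac{153}{8} + 117 - 99\right) \left(\frac{1}{-16} - 33\right) = - \frac{9 \left(- \frac{1}{16} - 33\right)}{8} = \left(- \frac{9}{8}\right) \left(- \frac{529}{16}\right) = \frac{4761}{128}$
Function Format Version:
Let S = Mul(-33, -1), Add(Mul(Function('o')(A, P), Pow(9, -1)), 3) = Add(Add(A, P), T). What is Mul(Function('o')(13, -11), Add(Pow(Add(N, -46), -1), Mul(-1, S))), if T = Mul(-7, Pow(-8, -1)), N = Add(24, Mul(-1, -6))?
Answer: Rational(4761, 128) ≈ 37.195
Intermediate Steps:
N = 30 (N = Add(24, 6) = 30)
T = Rational(7, 8) (T = Mul(-7, Rational(-1, 8)) = Rational(7, 8) ≈ 0.87500)
Function('o')(A, P) = Add(Rational(-153, 8), Mul(9, A), Mul(9, P)) (Function('o')(A, P) = Add(-27, Mul(9, Add(Add(A, P), Rational(7, 8)))) = Add(-27, Mul(9, Add(Rational(7, 8), A, P))) = Add(-27, Add(Rational(63, 8), Mul(9, A), Mul(9, P))) = Add(Rational(-153, 8), Mul(9, A), Mul(9, P)))
S = 33
Mul(Function('o')(13, -11), Add(Pow(Add(N, -46), -1), Mul(-1, S))) = Mul(Add(Rational(-153, 8), Mul(9, 13), Mul(9, -11)), Add(Pow(Add(30, -46), -1), Mul(-1, 33))) = Mul(Add(Rational(-153, 8), 117, -99), Add(Pow(-16, -1), -33)) = Mul(Rational(-9, 8), Add(Rational(-1, 16), -33)) = Mul(Rational(-9, 8), Rational(-529, 16)) = Rational(4761, 128)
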